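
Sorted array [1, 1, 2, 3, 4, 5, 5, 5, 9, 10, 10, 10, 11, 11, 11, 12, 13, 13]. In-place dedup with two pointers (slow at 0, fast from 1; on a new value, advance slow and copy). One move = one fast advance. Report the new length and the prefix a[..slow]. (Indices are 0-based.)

length 10; prefix = [1, 2, 3, 4, 5, 9, 10, 11, 12, 13]

(s=0,f=1) a[fast]=1=a[slow] dup → fast++
(s=0,f=2) a[fast]=2≠a[slow]=1 write a[1]=2 → slow++,fast++
(s=1,f=3) a[fast]=3≠a[slow]=2 write a[2]=3 → slow++,fast++
(s=2,f=4) a[fast]=4≠a[slow]=3 write a[3]=4 → slow++,fast++
(s=3,f=5) a[fast]=5≠a[slow]=4 write a[4]=5 → slow++,fast++
(s=4,f=6) a[fast]=5=a[slow] dup → fast++
(s=4,f=7) a[fast]=5=a[slow] dup → fast++
(s=4,f=8) a[fast]=9≠a[slow]=5 write a[5]=9 → slow++,fast++
(s=5,f=9) a[fast]=10≠a[slow]=9 write a[6]=10 → slow++,fast++
(s=6,f=10) a[fast]=10=a[slow] dup → fast++
(s=6,f=11) a[fast]=10=a[slow] dup → fast++
(s=6,f=12) a[fast]=11≠a[slow]=10 write a[7]=11 → slow++,fast++
(s=7,f=13) a[fast]=11=a[slow] dup → fast++
(s=7,f=14) a[fast]=11=a[slow] dup → fast++
(s=7,f=15) a[fast]=12≠a[slow]=11 write a[8]=12 → slow++,fast++
(s=8,f=16) a[fast]=13≠a[slow]=12 write a[9]=13 → slow++,fast++
(s=9,f=17) a[fast]=13=a[slow] dup → fast++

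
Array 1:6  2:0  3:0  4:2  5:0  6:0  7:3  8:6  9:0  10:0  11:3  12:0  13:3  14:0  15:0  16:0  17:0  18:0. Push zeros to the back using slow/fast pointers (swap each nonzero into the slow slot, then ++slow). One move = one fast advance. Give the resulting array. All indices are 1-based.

(s=1,f=1) a[fast]=6≠0 swap→a[1]=6 → slow++,fast++
(s=2,f=2) a[fast]=0 → fast++
(s=2,f=3) a[fast]=0 → fast++
(s=2,f=4) a[fast]=2≠0 swap→a[2]=2 → slow++,fast++
(s=3,f=5) a[fast]=0 → fast++
(s=3,f=6) a[fast]=0 → fast++
(s=3,f=7) a[fast]=3≠0 swap→a[3]=3 → slow++,fast++
(s=4,f=8) a[fast]=6≠0 swap→a[4]=6 → slow++,fast++
(s=5,f=9) a[fast]=0 → fast++
(s=5,f=10) a[fast]=0 → fast++
(s=5,f=11) a[fast]=3≠0 swap→a[5]=3 → slow++,fast++
(s=6,f=12) a[fast]=0 → fast++
(s=6,f=13) a[fast]=3≠0 swap→a[6]=3 → slow++,fast++
(s=7,f=14) a[fast]=0 → fast++
(s=7,f=15) a[fast]=0 → fast++
(s=7,f=16) a[fast]=0 → fast++
(s=7,f=17) a[fast]=0 → fast++
(s=7,f=18) a[fast]=0 → fast++

[6, 2, 3, 6, 3, 3, 0, 0, 0, 0, 0, 0, 0, 0, 0, 0, 0, 0]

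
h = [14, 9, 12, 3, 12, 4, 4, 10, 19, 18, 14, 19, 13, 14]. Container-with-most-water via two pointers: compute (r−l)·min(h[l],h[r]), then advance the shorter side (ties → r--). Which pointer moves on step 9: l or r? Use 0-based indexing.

l

[0,13] min(14,14)*13=182 best=182 * → r--
[0,12] min(14,13)*12=156 best=182 → r--
[0,11] min(14,19)*11=154 best=182 → l++
[1,11] min(9,19)*10=90 best=182 → l++
[2,11] min(12,19)*9=108 best=182 → l++
[3,11] min(3,19)*8=24 best=182 → l++
[4,11] min(12,19)*7=84 best=182 → l++
[5,11] min(4,19)*6=24 best=182 → l++
[6,11] min(4,19)*5=20 best=182 → l++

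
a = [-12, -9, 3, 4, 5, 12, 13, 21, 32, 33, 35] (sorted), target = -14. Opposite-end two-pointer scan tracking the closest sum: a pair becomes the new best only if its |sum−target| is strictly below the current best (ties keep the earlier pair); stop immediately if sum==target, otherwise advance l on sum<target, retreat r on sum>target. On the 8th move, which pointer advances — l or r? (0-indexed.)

l=0 r=10: -12+35=23 d=37 *, r--
l=0 r=9: -12+33=21 d=35 *, r--
l=0 r=8: -12+32=20 d=34 *, r--
l=0 r=7: -12+21=9 d=23 *, r--
l=0 r=6: -12+13=1 d=15 *, r--
l=0 r=5: -12+12=0 d=14 *, r--
l=0 r=4: -12+5=-7 d=7 *, r--
l=0 r=3: -12+4=-8 d=6 *, r--

r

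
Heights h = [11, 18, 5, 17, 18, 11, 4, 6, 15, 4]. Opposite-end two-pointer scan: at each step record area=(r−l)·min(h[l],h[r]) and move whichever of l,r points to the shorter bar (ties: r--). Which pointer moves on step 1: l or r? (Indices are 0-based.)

r

l=0 r=9: min(11,4)*9=36 best=36 *, r--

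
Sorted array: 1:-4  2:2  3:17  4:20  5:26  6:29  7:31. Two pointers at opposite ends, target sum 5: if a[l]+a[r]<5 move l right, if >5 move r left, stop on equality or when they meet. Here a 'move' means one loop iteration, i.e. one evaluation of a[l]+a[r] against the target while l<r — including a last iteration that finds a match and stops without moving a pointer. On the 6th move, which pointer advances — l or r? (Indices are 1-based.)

l

l=1 r=7: -4+31=27 >5, r--
l=1 r=6: -4+29=25 >5, r--
l=1 r=5: -4+26=22 >5, r--
l=1 r=4: -4+20=16 >5, r--
l=1 r=3: -4+17=13 >5, r--
l=1 r=2: -4+2=-2 <5, l++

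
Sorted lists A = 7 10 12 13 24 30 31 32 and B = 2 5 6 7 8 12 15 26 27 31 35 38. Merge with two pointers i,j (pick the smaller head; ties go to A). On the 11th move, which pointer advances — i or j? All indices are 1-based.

i=1 j=1: A[i]=7>B[j]=2 take 2, j++
i=1 j=2: A[i]=7>B[j]=5 take 5, j++
i=1 j=3: A[i]=7>B[j]=6 take 6, j++
i=1 j=4: A[i]=7<=B[j]=7 take 7, i++
i=2 j=4: A[i]=10>B[j]=7 take 7, j++
i=2 j=5: A[i]=10>B[j]=8 take 8, j++
i=2 j=6: A[i]=10<=B[j]=12 take 10, i++
i=3 j=6: A[i]=12<=B[j]=12 take 12, i++
i=4 j=6: A[i]=13>B[j]=12 take 12, j++
i=4 j=7: A[i]=13<=B[j]=15 take 13, i++
i=5 j=7: A[i]=24>B[j]=15 take 15, j++

j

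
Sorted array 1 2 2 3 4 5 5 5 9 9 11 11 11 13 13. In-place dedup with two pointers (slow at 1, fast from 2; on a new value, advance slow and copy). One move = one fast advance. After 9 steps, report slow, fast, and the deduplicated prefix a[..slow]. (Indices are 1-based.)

(s=1,f=2) a[fast]=2≠a[slow]=1 write a[2]=2 → slow++,fast++
(s=2,f=3) a[fast]=2=a[slow] dup → fast++
(s=2,f=4) a[fast]=3≠a[slow]=2 write a[3]=3 → slow++,fast++
(s=3,f=5) a[fast]=4≠a[slow]=3 write a[4]=4 → slow++,fast++
(s=4,f=6) a[fast]=5≠a[slow]=4 write a[5]=5 → slow++,fast++
(s=5,f=7) a[fast]=5=a[slow] dup → fast++
(s=5,f=8) a[fast]=5=a[slow] dup → fast++
(s=5,f=9) a[fast]=9≠a[slow]=5 write a[6]=9 → slow++,fast++
(s=6,f=10) a[fast]=9=a[slow] dup → fast++

slow=6, fast=11, prefix=[1, 2, 3, 4, 5, 9]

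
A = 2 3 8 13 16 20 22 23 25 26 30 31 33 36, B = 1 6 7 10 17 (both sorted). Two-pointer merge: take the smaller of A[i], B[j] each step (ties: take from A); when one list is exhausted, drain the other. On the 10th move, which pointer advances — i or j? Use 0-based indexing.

j

[i=0,j=0] A[i]=2>B[j]=1 take 1 → j++
[i=0,j=1] A[i]=2<=B[j]=6 take 2 → i++
[i=1,j=1] A[i]=3<=B[j]=6 take 3 → i++
[i=2,j=1] A[i]=8>B[j]=6 take 6 → j++
[i=2,j=2] A[i]=8>B[j]=7 take 7 → j++
[i=2,j=3] A[i]=8<=B[j]=10 take 8 → i++
[i=3,j=3] A[i]=13>B[j]=10 take 10 → j++
[i=3,j=4] A[i]=13<=B[j]=17 take 13 → i++
[i=4,j=4] A[i]=16<=B[j]=17 take 16 → i++
[i=5,j=4] A[i]=20>B[j]=17 take 17 → j++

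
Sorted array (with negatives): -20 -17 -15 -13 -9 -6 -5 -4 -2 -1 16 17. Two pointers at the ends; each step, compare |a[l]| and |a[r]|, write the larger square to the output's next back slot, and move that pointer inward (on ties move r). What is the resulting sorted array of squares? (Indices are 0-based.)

[1, 4, 16, 25, 36, 81, 169, 225, 256, 289, 289, 400]

l=0 r=11: |-20|>|17| out[11]=400, l++
l=1 r=11: |-17|<=|17| out[10]=289, r--
l=1 r=10: |-17|>|16| out[9]=289, l++
l=2 r=10: |-15|<=|16| out[8]=256, r--
l=2 r=9: |-15|>|-1| out[7]=225, l++
l=3 r=9: |-13|>|-1| out[6]=169, l++
l=4 r=9: |-9|>|-1| out[5]=81, l++
l=5 r=9: |-6|>|-1| out[4]=36, l++
l=6 r=9: |-5|>|-1| out[3]=25, l++
l=7 r=9: |-4|>|-1| out[2]=16, l++
l=8 r=9: |-2|>|-1| out[1]=4, l++
l=9 r=9: |-1|<=|-1| out[0]=1, r--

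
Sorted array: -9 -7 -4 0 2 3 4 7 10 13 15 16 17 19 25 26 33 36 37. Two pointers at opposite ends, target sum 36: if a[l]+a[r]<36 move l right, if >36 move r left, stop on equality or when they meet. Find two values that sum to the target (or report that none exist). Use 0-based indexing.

l=0 r=18: -9+37=28 <36, l++
l=1 r=18: -7+37=30 <36, l++
l=2 r=18: -4+37=33 <36, l++
l=3 r=18: 0+37=37 >36, r--
l=3 r=17: 0+36=36, found

(0, 36)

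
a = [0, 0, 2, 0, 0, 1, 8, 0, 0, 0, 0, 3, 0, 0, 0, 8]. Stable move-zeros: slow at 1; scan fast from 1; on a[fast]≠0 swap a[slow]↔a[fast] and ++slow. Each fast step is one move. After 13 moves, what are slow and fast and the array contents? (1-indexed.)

(s=1,f=1) a[fast]=0 → fast++
(s=1,f=2) a[fast]=0 → fast++
(s=1,f=3) a[fast]=2≠0 swap→a[1]=2 → slow++,fast++
(s=2,f=4) a[fast]=0 → fast++
(s=2,f=5) a[fast]=0 → fast++
(s=2,f=6) a[fast]=1≠0 swap→a[2]=1 → slow++,fast++
(s=3,f=7) a[fast]=8≠0 swap→a[3]=8 → slow++,fast++
(s=4,f=8) a[fast]=0 → fast++
(s=4,f=9) a[fast]=0 → fast++
(s=4,f=10) a[fast]=0 → fast++
(s=4,f=11) a[fast]=0 → fast++
(s=4,f=12) a[fast]=3≠0 swap→a[4]=3 → slow++,fast++
(s=5,f=13) a[fast]=0 → fast++

slow=5, fast=14, a=[2, 1, 8, 3, 0, 0, 0, 0, 0, 0, 0, 0, 0, 0, 0, 8]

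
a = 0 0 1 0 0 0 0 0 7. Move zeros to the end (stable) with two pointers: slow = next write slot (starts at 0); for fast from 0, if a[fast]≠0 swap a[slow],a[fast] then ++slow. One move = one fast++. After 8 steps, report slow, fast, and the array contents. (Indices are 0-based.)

slow=1, fast=8, a=[1, 0, 0, 0, 0, 0, 0, 0, 7]

(s=0,f=0) a[fast]=0 → fast++
(s=0,f=1) a[fast]=0 → fast++
(s=0,f=2) a[fast]=1≠0 swap→a[0]=1 → slow++,fast++
(s=1,f=3) a[fast]=0 → fast++
(s=1,f=4) a[fast]=0 → fast++
(s=1,f=5) a[fast]=0 → fast++
(s=1,f=6) a[fast]=0 → fast++
(s=1,f=7) a[fast]=0 → fast++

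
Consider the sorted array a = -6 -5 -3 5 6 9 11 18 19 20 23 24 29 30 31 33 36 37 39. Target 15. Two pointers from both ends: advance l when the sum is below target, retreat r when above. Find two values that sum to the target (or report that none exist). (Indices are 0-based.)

(-5, 20)

l=0 r=18: -6+39=33 >15, r--
l=0 r=17: -6+37=31 >15, r--
l=0 r=16: -6+36=30 >15, r--
l=0 r=15: -6+33=27 >15, r--
l=0 r=14: -6+31=25 >15, r--
l=0 r=13: -6+30=24 >15, r--
l=0 r=12: -6+29=23 >15, r--
l=0 r=11: -6+24=18 >15, r--
l=0 r=10: -6+23=17 >15, r--
l=0 r=9: -6+20=14 <15, l++
l=1 r=9: -5+20=15, found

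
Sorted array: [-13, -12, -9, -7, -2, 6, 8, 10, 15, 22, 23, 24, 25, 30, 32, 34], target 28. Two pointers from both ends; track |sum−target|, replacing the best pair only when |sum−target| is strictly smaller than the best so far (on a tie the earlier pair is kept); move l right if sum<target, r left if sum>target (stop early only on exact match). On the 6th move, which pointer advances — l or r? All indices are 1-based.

[1,16] -13+34=21 d=7 * → l++
[2,16] -12+34=22 d=6 * → l++
[3,16] -9+34=25 d=3 * → l++
[4,16] -7+34=27 d=1 * → l++
[5,16] -2+34=32 d=4 → r--
[5,15] -2+32=30 d=2 → r--

r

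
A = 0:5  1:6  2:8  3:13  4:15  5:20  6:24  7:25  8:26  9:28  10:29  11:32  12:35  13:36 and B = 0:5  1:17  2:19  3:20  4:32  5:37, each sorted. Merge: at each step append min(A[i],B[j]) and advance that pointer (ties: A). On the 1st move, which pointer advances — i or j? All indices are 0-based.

[i=0,j=0] A[i]=5<=B[j]=5 take 5 → i++

i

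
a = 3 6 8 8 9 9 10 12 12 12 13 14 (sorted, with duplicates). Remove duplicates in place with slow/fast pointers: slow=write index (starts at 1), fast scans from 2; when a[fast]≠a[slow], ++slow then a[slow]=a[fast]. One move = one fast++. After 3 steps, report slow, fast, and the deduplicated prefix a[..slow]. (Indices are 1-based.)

slow=3, fast=5, prefix=[3, 6, 8]

(s=1,f=2) a[fast]=6≠a[slow]=3 write a[2]=6 → slow++,fast++
(s=2,f=3) a[fast]=8≠a[slow]=6 write a[3]=8 → slow++,fast++
(s=3,f=4) a[fast]=8=a[slow] dup → fast++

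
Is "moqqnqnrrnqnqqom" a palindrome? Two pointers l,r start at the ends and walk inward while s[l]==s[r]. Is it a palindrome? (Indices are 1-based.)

palindrome

[1,16] 'm'=='m' → l++,r--
[2,15] 'o'=='o' → l++,r--
[3,14] 'q'=='q' → l++,r--
[4,13] 'q'=='q' → l++,r--
[5,12] 'n'=='n' → l++,r--
[6,11] 'q'=='q' → l++,r--
[7,10] 'n'=='n' → l++,r--
[8,9] 'r'=='r' → l++,r--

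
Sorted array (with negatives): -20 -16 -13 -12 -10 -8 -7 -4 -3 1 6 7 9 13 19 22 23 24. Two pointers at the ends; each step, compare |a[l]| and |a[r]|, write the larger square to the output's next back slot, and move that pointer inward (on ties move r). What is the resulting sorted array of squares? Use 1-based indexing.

[1, 9, 16, 36, 49, 49, 64, 81, 100, 144, 169, 169, 256, 361, 400, 484, 529, 576]

l=1 r=18: |-20|<=|24| out[18]=576, r--
l=1 r=17: |-20|<=|23| out[17]=529, r--
l=1 r=16: |-20|<=|22| out[16]=484, r--
l=1 r=15: |-20|>|19| out[15]=400, l++
l=2 r=15: |-16|<=|19| out[14]=361, r--
l=2 r=14: |-16|>|13| out[13]=256, l++
l=3 r=14: |-13|<=|13| out[12]=169, r--
l=3 r=13: |-13|>|9| out[11]=169, l++
l=4 r=13: |-12|>|9| out[10]=144, l++
l=5 r=13: |-10|>|9| out[9]=100, l++
l=6 r=13: |-8|<=|9| out[8]=81, r--
l=6 r=12: |-8|>|7| out[7]=64, l++
l=7 r=12: |-7|<=|7| out[6]=49, r--
l=7 r=11: |-7|>|6| out[5]=49, l++
l=8 r=11: |-4|<=|6| out[4]=36, r--
l=8 r=10: |-4|>|1| out[3]=16, l++
l=9 r=10: |-3|>|1| out[2]=9, l++
l=10 r=10: |1|<=|1| out[1]=1, r--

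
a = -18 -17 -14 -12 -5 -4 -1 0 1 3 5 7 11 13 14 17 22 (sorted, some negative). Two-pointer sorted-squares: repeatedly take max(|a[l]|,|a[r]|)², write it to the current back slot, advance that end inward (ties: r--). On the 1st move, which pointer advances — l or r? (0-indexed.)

[0,16] |-18|<=|22| out[16]=484 → r--

r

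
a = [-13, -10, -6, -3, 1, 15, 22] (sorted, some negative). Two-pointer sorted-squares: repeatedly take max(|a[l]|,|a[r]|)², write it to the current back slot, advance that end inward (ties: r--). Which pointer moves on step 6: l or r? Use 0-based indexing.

l=0 r=6: |-13|<=|22| out[6]=484, r--
l=0 r=5: |-13|<=|15| out[5]=225, r--
l=0 r=4: |-13|>|1| out[4]=169, l++
l=1 r=4: |-10|>|1| out[3]=100, l++
l=2 r=4: |-6|>|1| out[2]=36, l++
l=3 r=4: |-3|>|1| out[1]=9, l++

l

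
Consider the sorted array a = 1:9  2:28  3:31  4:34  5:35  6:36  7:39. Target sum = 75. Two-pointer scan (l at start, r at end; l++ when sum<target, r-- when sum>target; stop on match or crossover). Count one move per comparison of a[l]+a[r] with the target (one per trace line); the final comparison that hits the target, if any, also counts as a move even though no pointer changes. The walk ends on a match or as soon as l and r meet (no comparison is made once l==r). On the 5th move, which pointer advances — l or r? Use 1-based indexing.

l=1 r=7: 9+39=48 <75, l++
l=2 r=7: 28+39=67 <75, l++
l=3 r=7: 31+39=70 <75, l++
l=4 r=7: 34+39=73 <75, l++
l=5 r=7: 35+39=74 <75, l++

l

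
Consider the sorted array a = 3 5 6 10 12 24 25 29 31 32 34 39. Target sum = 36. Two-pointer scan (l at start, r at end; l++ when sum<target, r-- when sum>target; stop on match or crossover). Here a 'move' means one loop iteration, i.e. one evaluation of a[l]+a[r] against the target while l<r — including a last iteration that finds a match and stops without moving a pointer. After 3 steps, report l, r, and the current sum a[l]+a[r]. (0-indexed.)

l=1, r=9, sum=37

[0,11] 3+39=42 >36 → r--
[0,10] 3+34=37 >36 → r--
[0,9] 3+32=35 <36 → l++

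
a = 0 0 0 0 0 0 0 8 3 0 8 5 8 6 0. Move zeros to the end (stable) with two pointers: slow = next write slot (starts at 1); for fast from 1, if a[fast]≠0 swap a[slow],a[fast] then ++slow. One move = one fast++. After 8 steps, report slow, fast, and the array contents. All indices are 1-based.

slow=1 fast=1: a[fast]=0, fast++
slow=1 fast=2: a[fast]=0, fast++
slow=1 fast=3: a[fast]=0, fast++
slow=1 fast=4: a[fast]=0, fast++
slow=1 fast=5: a[fast]=0, fast++
slow=1 fast=6: a[fast]=0, fast++
slow=1 fast=7: a[fast]=0, fast++
slow=1 fast=8: a[fast]=8≠0 swap→a[1]=8, slow++,fast++

slow=2, fast=9, a=[8, 0, 0, 0, 0, 0, 0, 0, 3, 0, 8, 5, 8, 6, 0]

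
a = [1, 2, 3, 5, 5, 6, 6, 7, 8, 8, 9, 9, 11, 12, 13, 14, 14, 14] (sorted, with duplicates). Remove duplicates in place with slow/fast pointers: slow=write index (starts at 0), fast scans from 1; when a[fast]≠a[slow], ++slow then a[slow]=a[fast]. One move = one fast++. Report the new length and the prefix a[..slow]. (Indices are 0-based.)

(s=0,f=1) a[fast]=2≠a[slow]=1 write a[1]=2 → slow++,fast++
(s=1,f=2) a[fast]=3≠a[slow]=2 write a[2]=3 → slow++,fast++
(s=2,f=3) a[fast]=5≠a[slow]=3 write a[3]=5 → slow++,fast++
(s=3,f=4) a[fast]=5=a[slow] dup → fast++
(s=3,f=5) a[fast]=6≠a[slow]=5 write a[4]=6 → slow++,fast++
(s=4,f=6) a[fast]=6=a[slow] dup → fast++
(s=4,f=7) a[fast]=7≠a[slow]=6 write a[5]=7 → slow++,fast++
(s=5,f=8) a[fast]=8≠a[slow]=7 write a[6]=8 → slow++,fast++
(s=6,f=9) a[fast]=8=a[slow] dup → fast++
(s=6,f=10) a[fast]=9≠a[slow]=8 write a[7]=9 → slow++,fast++
(s=7,f=11) a[fast]=9=a[slow] dup → fast++
(s=7,f=12) a[fast]=11≠a[slow]=9 write a[8]=11 → slow++,fast++
(s=8,f=13) a[fast]=12≠a[slow]=11 write a[9]=12 → slow++,fast++
(s=9,f=14) a[fast]=13≠a[slow]=12 write a[10]=13 → slow++,fast++
(s=10,f=15) a[fast]=14≠a[slow]=13 write a[11]=14 → slow++,fast++
(s=11,f=16) a[fast]=14=a[slow] dup → fast++
(s=11,f=17) a[fast]=14=a[slow] dup → fast++

length 12; prefix = [1, 2, 3, 5, 6, 7, 8, 9, 11, 12, 13, 14]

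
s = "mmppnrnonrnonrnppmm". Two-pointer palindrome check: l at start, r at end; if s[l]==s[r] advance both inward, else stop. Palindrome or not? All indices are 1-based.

palindrome

[1,19] 'm'=='m' → l++,r--
[2,18] 'm'=='m' → l++,r--
[3,17] 'p'=='p' → l++,r--
[4,16] 'p'=='p' → l++,r--
[5,15] 'n'=='n' → l++,r--
[6,14] 'r'=='r' → l++,r--
[7,13] 'n'=='n' → l++,r--
[8,12] 'o'=='o' → l++,r--
[9,11] 'n'=='n' → l++,r--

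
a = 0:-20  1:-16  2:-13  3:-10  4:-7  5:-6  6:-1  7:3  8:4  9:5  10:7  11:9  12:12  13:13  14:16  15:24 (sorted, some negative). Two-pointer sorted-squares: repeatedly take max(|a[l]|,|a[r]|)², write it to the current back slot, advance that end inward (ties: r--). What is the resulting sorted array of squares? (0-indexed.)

[1, 9, 16, 25, 36, 49, 49, 81, 100, 144, 169, 169, 256, 256, 400, 576]

l=0 r=15: |-20|<=|24| out[15]=576, r--
l=0 r=14: |-20|>|16| out[14]=400, l++
l=1 r=14: |-16|<=|16| out[13]=256, r--
l=1 r=13: |-16|>|13| out[12]=256, l++
l=2 r=13: |-13|<=|13| out[11]=169, r--
l=2 r=12: |-13|>|12| out[10]=169, l++
l=3 r=12: |-10|<=|12| out[9]=144, r--
l=3 r=11: |-10|>|9| out[8]=100, l++
l=4 r=11: |-7|<=|9| out[7]=81, r--
l=4 r=10: |-7|<=|7| out[6]=49, r--
l=4 r=9: |-7|>|5| out[5]=49, l++
l=5 r=9: |-6|>|5| out[4]=36, l++
l=6 r=9: |-1|<=|5| out[3]=25, r--
l=6 r=8: |-1|<=|4| out[2]=16, r--
l=6 r=7: |-1|<=|3| out[1]=9, r--
l=6 r=6: |-1|<=|-1| out[0]=1, r--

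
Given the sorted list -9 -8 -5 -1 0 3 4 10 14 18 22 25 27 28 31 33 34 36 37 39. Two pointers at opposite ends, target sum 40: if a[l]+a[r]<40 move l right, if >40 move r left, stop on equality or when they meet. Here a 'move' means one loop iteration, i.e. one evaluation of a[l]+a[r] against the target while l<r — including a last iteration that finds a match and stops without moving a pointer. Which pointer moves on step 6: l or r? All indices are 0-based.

r

l=0 r=19: -9+39=30 <40, l++
l=1 r=19: -8+39=31 <40, l++
l=2 r=19: -5+39=34 <40, l++
l=3 r=19: -1+39=38 <40, l++
l=4 r=19: 0+39=39 <40, l++
l=5 r=19: 3+39=42 >40, r--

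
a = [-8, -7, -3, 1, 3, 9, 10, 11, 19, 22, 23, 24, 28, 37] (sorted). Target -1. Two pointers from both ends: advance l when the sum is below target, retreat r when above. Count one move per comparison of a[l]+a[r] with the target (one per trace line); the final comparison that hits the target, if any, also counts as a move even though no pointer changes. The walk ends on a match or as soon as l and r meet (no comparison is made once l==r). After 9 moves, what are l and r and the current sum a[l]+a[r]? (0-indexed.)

l=0 r=13: -8+37=29 >-1, r--
l=0 r=12: -8+28=20 >-1, r--
l=0 r=11: -8+24=16 >-1, r--
l=0 r=10: -8+23=15 >-1, r--
l=0 r=9: -8+22=14 >-1, r--
l=0 r=8: -8+19=11 >-1, r--
l=0 r=7: -8+11=3 >-1, r--
l=0 r=6: -8+10=2 >-1, r--
l=0 r=5: -8+9=1 >-1, r--

l=0, r=4, sum=-5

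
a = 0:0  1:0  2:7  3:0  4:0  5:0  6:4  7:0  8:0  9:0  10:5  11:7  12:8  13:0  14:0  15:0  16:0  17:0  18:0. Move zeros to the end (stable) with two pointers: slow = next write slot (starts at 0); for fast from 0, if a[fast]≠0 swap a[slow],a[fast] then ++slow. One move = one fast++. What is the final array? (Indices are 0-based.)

(s=0,f=0) a[fast]=0 → fast++
(s=0,f=1) a[fast]=0 → fast++
(s=0,f=2) a[fast]=7≠0 swap→a[0]=7 → slow++,fast++
(s=1,f=3) a[fast]=0 → fast++
(s=1,f=4) a[fast]=0 → fast++
(s=1,f=5) a[fast]=0 → fast++
(s=1,f=6) a[fast]=4≠0 swap→a[1]=4 → slow++,fast++
(s=2,f=7) a[fast]=0 → fast++
(s=2,f=8) a[fast]=0 → fast++
(s=2,f=9) a[fast]=0 → fast++
(s=2,f=10) a[fast]=5≠0 swap→a[2]=5 → slow++,fast++
(s=3,f=11) a[fast]=7≠0 swap→a[3]=7 → slow++,fast++
(s=4,f=12) a[fast]=8≠0 swap→a[4]=8 → slow++,fast++
(s=5,f=13) a[fast]=0 → fast++
(s=5,f=14) a[fast]=0 → fast++
(s=5,f=15) a[fast]=0 → fast++
(s=5,f=16) a[fast]=0 → fast++
(s=5,f=17) a[fast]=0 → fast++
(s=5,f=18) a[fast]=0 → fast++

[7, 4, 5, 7, 8, 0, 0, 0, 0, 0, 0, 0, 0, 0, 0, 0, 0, 0, 0]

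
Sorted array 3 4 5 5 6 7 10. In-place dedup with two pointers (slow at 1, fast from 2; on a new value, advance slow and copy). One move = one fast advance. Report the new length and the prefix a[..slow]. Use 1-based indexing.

length 6; prefix = [3, 4, 5, 6, 7, 10]

(s=1,f=2) a[fast]=4≠a[slow]=3 write a[2]=4 → slow++,fast++
(s=2,f=3) a[fast]=5≠a[slow]=4 write a[3]=5 → slow++,fast++
(s=3,f=4) a[fast]=5=a[slow] dup → fast++
(s=3,f=5) a[fast]=6≠a[slow]=5 write a[4]=6 → slow++,fast++
(s=4,f=6) a[fast]=7≠a[slow]=6 write a[5]=7 → slow++,fast++
(s=5,f=7) a[fast]=10≠a[slow]=7 write a[6]=10 → slow++,fast++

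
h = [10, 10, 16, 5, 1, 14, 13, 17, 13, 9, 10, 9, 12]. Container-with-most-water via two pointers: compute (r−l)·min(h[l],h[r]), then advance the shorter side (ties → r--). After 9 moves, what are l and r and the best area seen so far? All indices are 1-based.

[1,13] min(10,12)*12=120 best=120 * → l++
[2,13] min(10,12)*11=110 best=120 → l++
[3,13] min(16,12)*10=120 best=120 → r--
[3,12] min(16,9)*9=81 best=120 → r--
[3,11] min(16,10)*8=80 best=120 → r--
[3,10] min(16,9)*7=63 best=120 → r--
[3,9] min(16,13)*6=78 best=120 → r--
[3,8] min(16,17)*5=80 best=120 → l++
[4,8] min(5,17)*4=20 best=120 → l++

l=5, r=8, best area=120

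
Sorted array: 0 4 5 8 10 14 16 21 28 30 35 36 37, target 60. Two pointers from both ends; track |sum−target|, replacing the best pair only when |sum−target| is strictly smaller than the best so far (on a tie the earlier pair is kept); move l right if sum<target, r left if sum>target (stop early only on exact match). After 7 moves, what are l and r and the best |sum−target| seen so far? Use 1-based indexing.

l=8, r=13, best |Δ|=7

[1,13] 0+37=37 d=23 * → l++
[2,13] 4+37=41 d=19 * → l++
[3,13] 5+37=42 d=18 * → l++
[4,13] 8+37=45 d=15 * → l++
[5,13] 10+37=47 d=13 * → l++
[6,13] 14+37=51 d=9 * → l++
[7,13] 16+37=53 d=7 * → l++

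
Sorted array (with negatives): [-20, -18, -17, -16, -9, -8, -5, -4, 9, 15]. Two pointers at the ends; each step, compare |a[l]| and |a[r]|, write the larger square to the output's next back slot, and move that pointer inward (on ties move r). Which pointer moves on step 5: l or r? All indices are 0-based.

r

l=0 r=9: |-20|>|15| out[9]=400, l++
l=1 r=9: |-18|>|15| out[8]=324, l++
l=2 r=9: |-17|>|15| out[7]=289, l++
l=3 r=9: |-16|>|15| out[6]=256, l++
l=4 r=9: |-9|<=|15| out[5]=225, r--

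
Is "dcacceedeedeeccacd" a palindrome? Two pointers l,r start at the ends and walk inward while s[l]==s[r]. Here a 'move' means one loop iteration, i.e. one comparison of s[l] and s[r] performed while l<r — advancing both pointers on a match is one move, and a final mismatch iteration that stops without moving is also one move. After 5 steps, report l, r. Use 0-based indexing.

l=5, r=12

[0,17] 'd'=='d' → l++,r--
[1,16] 'c'=='c' → l++,r--
[2,15] 'a'=='a' → l++,r--
[3,14] 'c'=='c' → l++,r--
[4,13] 'c'=='c' → l++,r--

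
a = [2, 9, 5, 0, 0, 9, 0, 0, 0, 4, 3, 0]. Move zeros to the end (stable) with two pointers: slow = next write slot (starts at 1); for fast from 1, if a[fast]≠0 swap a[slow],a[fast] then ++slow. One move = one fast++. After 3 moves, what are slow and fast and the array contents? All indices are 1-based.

slow=4, fast=4, a=[2, 9, 5, 0, 0, 9, 0, 0, 0, 4, 3, 0]

slow=1 fast=1: a[fast]=2≠0 swap→a[1]=2, slow++,fast++
slow=2 fast=2: a[fast]=9≠0 swap→a[2]=9, slow++,fast++
slow=3 fast=3: a[fast]=5≠0 swap→a[3]=5, slow++,fast++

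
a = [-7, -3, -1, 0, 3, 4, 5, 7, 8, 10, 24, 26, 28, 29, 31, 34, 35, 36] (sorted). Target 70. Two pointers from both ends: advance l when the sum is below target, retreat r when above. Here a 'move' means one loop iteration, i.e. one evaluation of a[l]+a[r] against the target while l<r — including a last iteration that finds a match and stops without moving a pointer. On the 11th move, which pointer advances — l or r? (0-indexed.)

l=0 r=17: -7+36=29 <70, l++
l=1 r=17: -3+36=33 <70, l++
l=2 r=17: -1+36=35 <70, l++
l=3 r=17: 0+36=36 <70, l++
l=4 r=17: 3+36=39 <70, l++
l=5 r=17: 4+36=40 <70, l++
l=6 r=17: 5+36=41 <70, l++
l=7 r=17: 7+36=43 <70, l++
l=8 r=17: 8+36=44 <70, l++
l=9 r=17: 10+36=46 <70, l++
l=10 r=17: 24+36=60 <70, l++

l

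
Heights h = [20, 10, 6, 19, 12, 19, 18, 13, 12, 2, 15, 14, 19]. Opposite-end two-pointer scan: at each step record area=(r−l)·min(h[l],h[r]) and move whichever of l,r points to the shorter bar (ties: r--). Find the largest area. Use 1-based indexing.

[1,13] min(20,19)*12=228 best=228 * → r--
[1,12] min(20,14)*11=154 best=228 → r--
[1,11] min(20,15)*10=150 best=228 → r--
[1,10] min(20,2)*9=18 best=228 → r--
[1,9] min(20,12)*8=96 best=228 → r--
[1,8] min(20,13)*7=91 best=228 → r--
[1,7] min(20,18)*6=108 best=228 → r--
[1,6] min(20,19)*5=95 best=228 → r--
[1,5] min(20,12)*4=48 best=228 → r--
[1,4] min(20,19)*3=57 best=228 → r--
[1,3] min(20,6)*2=12 best=228 → r--
[1,2] min(20,10)*1=10 best=228 → r--

max area = 228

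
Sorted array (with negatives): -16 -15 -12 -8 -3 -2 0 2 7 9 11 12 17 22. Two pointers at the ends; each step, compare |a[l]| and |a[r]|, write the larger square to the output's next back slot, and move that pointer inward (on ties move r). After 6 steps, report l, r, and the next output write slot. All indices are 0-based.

l=0 r=13: |-16|<=|22| out[13]=484, r--
l=0 r=12: |-16|<=|17| out[12]=289, r--
l=0 r=11: |-16|>|12| out[11]=256, l++
l=1 r=11: |-15|>|12| out[10]=225, l++
l=2 r=11: |-12|<=|12| out[9]=144, r--
l=2 r=10: |-12|>|11| out[8]=144, l++

l=3, r=10, next write slot=7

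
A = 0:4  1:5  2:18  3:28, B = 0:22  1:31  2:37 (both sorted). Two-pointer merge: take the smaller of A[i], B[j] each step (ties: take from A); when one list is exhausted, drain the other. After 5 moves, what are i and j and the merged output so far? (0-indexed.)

i=0 j=0: A[i]=4<=B[j]=22 take 4, i++
i=1 j=0: A[i]=5<=B[j]=22 take 5, i++
i=2 j=0: A[i]=18<=B[j]=22 take 18, i++
i=3 j=0: A[i]=28>B[j]=22 take 22, j++
i=3 j=1: A[i]=28<=B[j]=31 take 28, i++

i=4, j=1, merged so far=[4, 5, 18, 22, 28]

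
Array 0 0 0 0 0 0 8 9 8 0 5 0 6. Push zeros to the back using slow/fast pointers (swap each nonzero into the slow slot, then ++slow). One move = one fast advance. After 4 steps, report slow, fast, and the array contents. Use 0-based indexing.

slow=0, fast=4, a=[0, 0, 0, 0, 0, 0, 8, 9, 8, 0, 5, 0, 6]

(s=0,f=0) a[fast]=0 → fast++
(s=0,f=1) a[fast]=0 → fast++
(s=0,f=2) a[fast]=0 → fast++
(s=0,f=3) a[fast]=0 → fast++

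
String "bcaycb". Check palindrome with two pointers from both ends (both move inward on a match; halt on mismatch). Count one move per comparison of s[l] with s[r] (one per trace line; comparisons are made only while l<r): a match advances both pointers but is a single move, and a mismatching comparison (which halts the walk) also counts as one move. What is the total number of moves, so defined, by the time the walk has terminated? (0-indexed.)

l=0 r=5: 'b'=='b', l++,r--
l=1 r=4: 'c'=='c', l++,r--
l=2 r=3: 'a'!='y', stop

3 moves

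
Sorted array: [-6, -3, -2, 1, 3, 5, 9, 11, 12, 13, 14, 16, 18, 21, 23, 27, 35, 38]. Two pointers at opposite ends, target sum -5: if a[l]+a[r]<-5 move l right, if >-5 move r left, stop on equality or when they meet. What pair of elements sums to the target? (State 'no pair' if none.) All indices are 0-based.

(-6, 1)

l=0 r=17: -6+38=32 >-5, r--
l=0 r=16: -6+35=29 >-5, r--
l=0 r=15: -6+27=21 >-5, r--
l=0 r=14: -6+23=17 >-5, r--
l=0 r=13: -6+21=15 >-5, r--
l=0 r=12: -6+18=12 >-5, r--
l=0 r=11: -6+16=10 >-5, r--
l=0 r=10: -6+14=8 >-5, r--
l=0 r=9: -6+13=7 >-5, r--
l=0 r=8: -6+12=6 >-5, r--
l=0 r=7: -6+11=5 >-5, r--
l=0 r=6: -6+9=3 >-5, r--
l=0 r=5: -6+5=-1 >-5, r--
l=0 r=4: -6+3=-3 >-5, r--
l=0 r=3: -6+1=-5, found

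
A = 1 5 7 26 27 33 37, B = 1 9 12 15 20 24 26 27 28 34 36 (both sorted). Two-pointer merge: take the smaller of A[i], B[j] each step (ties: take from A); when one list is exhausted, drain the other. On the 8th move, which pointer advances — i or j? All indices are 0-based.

[i=0,j=0] A[i]=1<=B[j]=1 take 1 → i++
[i=1,j=0] A[i]=5>B[j]=1 take 1 → j++
[i=1,j=1] A[i]=5<=B[j]=9 take 5 → i++
[i=2,j=1] A[i]=7<=B[j]=9 take 7 → i++
[i=3,j=1] A[i]=26>B[j]=9 take 9 → j++
[i=3,j=2] A[i]=26>B[j]=12 take 12 → j++
[i=3,j=3] A[i]=26>B[j]=15 take 15 → j++
[i=3,j=4] A[i]=26>B[j]=20 take 20 → j++

j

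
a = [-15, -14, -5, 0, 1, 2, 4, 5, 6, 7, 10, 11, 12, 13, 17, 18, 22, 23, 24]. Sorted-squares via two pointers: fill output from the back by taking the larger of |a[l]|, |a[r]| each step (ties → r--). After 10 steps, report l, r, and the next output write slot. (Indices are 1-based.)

[1,19] |-15|<=|24| out[19]=576 → r--
[1,18] |-15|<=|23| out[18]=529 → r--
[1,17] |-15|<=|22| out[17]=484 → r--
[1,16] |-15|<=|18| out[16]=324 → r--
[1,15] |-15|<=|17| out[15]=289 → r--
[1,14] |-15|>|13| out[14]=225 → l++
[2,14] |-14|>|13| out[13]=196 → l++
[3,14] |-5|<=|13| out[12]=169 → r--
[3,13] |-5|<=|12| out[11]=144 → r--
[3,12] |-5|<=|11| out[10]=121 → r--

l=3, r=11, next write slot=9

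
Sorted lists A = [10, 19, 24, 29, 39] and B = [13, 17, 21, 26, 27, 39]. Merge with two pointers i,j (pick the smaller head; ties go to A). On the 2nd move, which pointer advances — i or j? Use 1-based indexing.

[i=1,j=1] A[i]=10<=B[j]=13 take 10 → i++
[i=2,j=1] A[i]=19>B[j]=13 take 13 → j++

j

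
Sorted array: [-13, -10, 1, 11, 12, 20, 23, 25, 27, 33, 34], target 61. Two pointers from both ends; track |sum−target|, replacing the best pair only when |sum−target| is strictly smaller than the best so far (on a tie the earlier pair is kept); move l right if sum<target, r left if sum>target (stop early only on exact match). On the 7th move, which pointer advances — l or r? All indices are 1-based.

l

[1,11] -13+34=21 d=40 * → l++
[2,11] -10+34=24 d=37 * → l++
[3,11] 1+34=35 d=26 * → l++
[4,11] 11+34=45 d=16 * → l++
[5,11] 12+34=46 d=15 * → l++
[6,11] 20+34=54 d=7 * → l++
[7,11] 23+34=57 d=4 * → l++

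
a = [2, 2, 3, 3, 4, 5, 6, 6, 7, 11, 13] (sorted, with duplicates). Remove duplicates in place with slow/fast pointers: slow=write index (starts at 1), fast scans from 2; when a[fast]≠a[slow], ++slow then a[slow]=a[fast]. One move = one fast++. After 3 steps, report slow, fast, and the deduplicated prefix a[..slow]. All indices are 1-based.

slow=1 fast=2: a[fast]=2=a[slow] dup, fast++
slow=1 fast=3: a[fast]=3≠a[slow]=2 write a[2]=3, slow++,fast++
slow=2 fast=4: a[fast]=3=a[slow] dup, fast++

slow=2, fast=5, prefix=[2, 3]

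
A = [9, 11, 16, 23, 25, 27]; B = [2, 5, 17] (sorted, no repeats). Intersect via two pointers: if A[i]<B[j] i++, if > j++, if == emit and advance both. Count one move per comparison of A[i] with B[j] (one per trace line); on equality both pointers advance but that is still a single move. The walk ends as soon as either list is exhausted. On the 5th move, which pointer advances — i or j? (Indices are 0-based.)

i=0 j=0: 9>2, j++
i=0 j=1: 9>5, j++
i=0 j=2: 9<17, i++
i=1 j=2: 11<17, i++
i=2 j=2: 16<17, i++

i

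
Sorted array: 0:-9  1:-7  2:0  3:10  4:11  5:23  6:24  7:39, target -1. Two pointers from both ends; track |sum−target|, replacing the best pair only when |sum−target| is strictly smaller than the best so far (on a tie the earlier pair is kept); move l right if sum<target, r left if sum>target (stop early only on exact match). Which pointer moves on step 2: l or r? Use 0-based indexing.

l=0 r=7: -9+39=30 d=31 *, r--
l=0 r=6: -9+24=15 d=16 *, r--

r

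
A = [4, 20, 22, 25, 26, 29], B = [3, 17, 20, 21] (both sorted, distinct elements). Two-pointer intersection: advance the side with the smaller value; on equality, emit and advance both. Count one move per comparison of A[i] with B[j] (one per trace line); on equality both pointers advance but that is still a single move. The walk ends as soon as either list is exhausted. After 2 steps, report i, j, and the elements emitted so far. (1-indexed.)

i=2, j=2, emitted=[]

i=1 j=1: 4>3, j++
i=1 j=2: 4<17, i++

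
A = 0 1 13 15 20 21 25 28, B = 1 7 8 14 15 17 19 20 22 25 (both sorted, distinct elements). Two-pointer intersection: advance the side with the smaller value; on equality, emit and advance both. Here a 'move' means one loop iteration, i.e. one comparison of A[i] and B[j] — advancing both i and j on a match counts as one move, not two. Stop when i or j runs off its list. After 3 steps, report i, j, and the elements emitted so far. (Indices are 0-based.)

[i=0,j=0] 0<1 → i++
[i=1,j=0] 1==1 emit → i++,j++
[i=2,j=1] 13>7 → j++

i=2, j=2, emitted=[1]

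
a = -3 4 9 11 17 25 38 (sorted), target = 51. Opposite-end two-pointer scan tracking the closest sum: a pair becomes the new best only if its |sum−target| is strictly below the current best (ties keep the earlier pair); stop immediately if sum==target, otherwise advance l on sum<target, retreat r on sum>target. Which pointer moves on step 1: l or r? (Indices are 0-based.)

l=0 r=6: -3+38=35 d=16 *, l++

l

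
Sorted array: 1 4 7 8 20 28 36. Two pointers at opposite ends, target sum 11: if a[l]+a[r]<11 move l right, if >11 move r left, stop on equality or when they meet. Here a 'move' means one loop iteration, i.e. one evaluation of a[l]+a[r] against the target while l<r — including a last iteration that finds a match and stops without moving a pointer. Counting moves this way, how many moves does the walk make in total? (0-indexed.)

[0,6] 1+36=37 >11 → r--
[0,5] 1+28=29 >11 → r--
[0,4] 1+20=21 >11 → r--
[0,3] 1+8=9 <11 → l++
[1,3] 4+8=12 >11 → r--
[1,2] 4+7=11 → found

6 moves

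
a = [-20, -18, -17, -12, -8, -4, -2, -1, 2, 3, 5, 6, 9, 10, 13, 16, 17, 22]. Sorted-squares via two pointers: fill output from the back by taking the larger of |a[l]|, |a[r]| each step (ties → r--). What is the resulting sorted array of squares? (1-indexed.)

[1,18] |-20|<=|22| out[18]=484 → r--
[1,17] |-20|>|17| out[17]=400 → l++
[2,17] |-18|>|17| out[16]=324 → l++
[3,17] |-17|<=|17| out[15]=289 → r--
[3,16] |-17|>|16| out[14]=289 → l++
[4,16] |-12|<=|16| out[13]=256 → r--
[4,15] |-12|<=|13| out[12]=169 → r--
[4,14] |-12|>|10| out[11]=144 → l++
[5,14] |-8|<=|10| out[10]=100 → r--
[5,13] |-8|<=|9| out[9]=81 → r--
[5,12] |-8|>|6| out[8]=64 → l++
[6,12] |-4|<=|6| out[7]=36 → r--
[6,11] |-4|<=|5| out[6]=25 → r--
[6,10] |-4|>|3| out[5]=16 → l++
[7,10] |-2|<=|3| out[4]=9 → r--
[7,9] |-2|<=|2| out[3]=4 → r--
[7,8] |-2|>|-1| out[2]=4 → l++
[8,8] |-1|<=|-1| out[1]=1 → r--

[1, 4, 4, 9, 16, 25, 36, 64, 81, 100, 144, 169, 256, 289, 289, 324, 400, 484]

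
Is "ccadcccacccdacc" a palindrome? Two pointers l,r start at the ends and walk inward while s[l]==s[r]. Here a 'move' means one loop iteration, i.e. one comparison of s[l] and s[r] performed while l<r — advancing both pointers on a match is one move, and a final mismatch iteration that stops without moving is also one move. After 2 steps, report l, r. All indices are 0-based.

l=2, r=12

l=0 r=14: 'c'=='c', l++,r--
l=1 r=13: 'c'=='c', l++,r--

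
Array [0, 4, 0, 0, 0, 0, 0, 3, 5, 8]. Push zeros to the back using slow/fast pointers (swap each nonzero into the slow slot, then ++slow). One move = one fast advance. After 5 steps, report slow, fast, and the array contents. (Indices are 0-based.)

slow=1, fast=5, a=[4, 0, 0, 0, 0, 0, 0, 3, 5, 8]

(s=0,f=0) a[fast]=0 → fast++
(s=0,f=1) a[fast]=4≠0 swap→a[0]=4 → slow++,fast++
(s=1,f=2) a[fast]=0 → fast++
(s=1,f=3) a[fast]=0 → fast++
(s=1,f=4) a[fast]=0 → fast++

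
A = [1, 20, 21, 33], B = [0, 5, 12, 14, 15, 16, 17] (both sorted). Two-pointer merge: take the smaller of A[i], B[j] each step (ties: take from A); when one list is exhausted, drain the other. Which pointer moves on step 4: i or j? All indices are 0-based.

[i=0,j=0] A[i]=1>B[j]=0 take 0 → j++
[i=0,j=1] A[i]=1<=B[j]=5 take 1 → i++
[i=1,j=1] A[i]=20>B[j]=5 take 5 → j++
[i=1,j=2] A[i]=20>B[j]=12 take 12 → j++

j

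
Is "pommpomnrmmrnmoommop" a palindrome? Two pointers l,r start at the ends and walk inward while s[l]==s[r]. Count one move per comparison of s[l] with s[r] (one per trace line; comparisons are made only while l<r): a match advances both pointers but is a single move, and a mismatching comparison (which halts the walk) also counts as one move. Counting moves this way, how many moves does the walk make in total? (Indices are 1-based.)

5 moves

[1,20] 'p'=='p' → l++,r--
[2,19] 'o'=='o' → l++,r--
[3,18] 'm'=='m' → l++,r--
[4,17] 'm'=='m' → l++,r--
[5,16] 'p'!='o' → stop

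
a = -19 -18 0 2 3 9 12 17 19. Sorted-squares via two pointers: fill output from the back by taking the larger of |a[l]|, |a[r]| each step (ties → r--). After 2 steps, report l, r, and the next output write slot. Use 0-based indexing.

[0,8] |-19|<=|19| out[8]=361 → r--
[0,7] |-19|>|17| out[7]=361 → l++

l=1, r=7, next write slot=6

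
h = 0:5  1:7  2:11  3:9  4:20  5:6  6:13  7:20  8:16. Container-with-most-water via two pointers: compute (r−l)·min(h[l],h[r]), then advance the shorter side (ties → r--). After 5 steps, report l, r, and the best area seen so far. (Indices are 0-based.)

l=4, r=7, best area=66

[0,8] min(5,16)*8=40 best=40 * → l++
[1,8] min(7,16)*7=49 best=49 * → l++
[2,8] min(11,16)*6=66 best=66 * → l++
[3,8] min(9,16)*5=45 best=66 → l++
[4,8] min(20,16)*4=64 best=66 → r--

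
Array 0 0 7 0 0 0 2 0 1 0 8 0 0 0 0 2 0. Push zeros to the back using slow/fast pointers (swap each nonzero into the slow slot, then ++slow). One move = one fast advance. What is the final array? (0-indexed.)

[7, 2, 1, 8, 2, 0, 0, 0, 0, 0, 0, 0, 0, 0, 0, 0, 0]

(s=0,f=0) a[fast]=0 → fast++
(s=0,f=1) a[fast]=0 → fast++
(s=0,f=2) a[fast]=7≠0 swap→a[0]=7 → slow++,fast++
(s=1,f=3) a[fast]=0 → fast++
(s=1,f=4) a[fast]=0 → fast++
(s=1,f=5) a[fast]=0 → fast++
(s=1,f=6) a[fast]=2≠0 swap→a[1]=2 → slow++,fast++
(s=2,f=7) a[fast]=0 → fast++
(s=2,f=8) a[fast]=1≠0 swap→a[2]=1 → slow++,fast++
(s=3,f=9) a[fast]=0 → fast++
(s=3,f=10) a[fast]=8≠0 swap→a[3]=8 → slow++,fast++
(s=4,f=11) a[fast]=0 → fast++
(s=4,f=12) a[fast]=0 → fast++
(s=4,f=13) a[fast]=0 → fast++
(s=4,f=14) a[fast]=0 → fast++
(s=4,f=15) a[fast]=2≠0 swap→a[4]=2 → slow++,fast++
(s=5,f=16) a[fast]=0 → fast++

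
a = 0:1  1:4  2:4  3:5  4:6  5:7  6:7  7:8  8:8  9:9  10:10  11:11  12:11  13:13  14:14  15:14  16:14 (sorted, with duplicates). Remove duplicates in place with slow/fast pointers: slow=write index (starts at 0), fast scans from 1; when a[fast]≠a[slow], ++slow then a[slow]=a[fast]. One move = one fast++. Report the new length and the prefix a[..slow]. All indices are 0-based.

slow=0 fast=1: a[fast]=4≠a[slow]=1 write a[1]=4, slow++,fast++
slow=1 fast=2: a[fast]=4=a[slow] dup, fast++
slow=1 fast=3: a[fast]=5≠a[slow]=4 write a[2]=5, slow++,fast++
slow=2 fast=4: a[fast]=6≠a[slow]=5 write a[3]=6, slow++,fast++
slow=3 fast=5: a[fast]=7≠a[slow]=6 write a[4]=7, slow++,fast++
slow=4 fast=6: a[fast]=7=a[slow] dup, fast++
slow=4 fast=7: a[fast]=8≠a[slow]=7 write a[5]=8, slow++,fast++
slow=5 fast=8: a[fast]=8=a[slow] dup, fast++
slow=5 fast=9: a[fast]=9≠a[slow]=8 write a[6]=9, slow++,fast++
slow=6 fast=10: a[fast]=10≠a[slow]=9 write a[7]=10, slow++,fast++
slow=7 fast=11: a[fast]=11≠a[slow]=10 write a[8]=11, slow++,fast++
slow=8 fast=12: a[fast]=11=a[slow] dup, fast++
slow=8 fast=13: a[fast]=13≠a[slow]=11 write a[9]=13, slow++,fast++
slow=9 fast=14: a[fast]=14≠a[slow]=13 write a[10]=14, slow++,fast++
slow=10 fast=15: a[fast]=14=a[slow] dup, fast++
slow=10 fast=16: a[fast]=14=a[slow] dup, fast++

length 11; prefix = [1, 4, 5, 6, 7, 8, 9, 10, 11, 13, 14]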